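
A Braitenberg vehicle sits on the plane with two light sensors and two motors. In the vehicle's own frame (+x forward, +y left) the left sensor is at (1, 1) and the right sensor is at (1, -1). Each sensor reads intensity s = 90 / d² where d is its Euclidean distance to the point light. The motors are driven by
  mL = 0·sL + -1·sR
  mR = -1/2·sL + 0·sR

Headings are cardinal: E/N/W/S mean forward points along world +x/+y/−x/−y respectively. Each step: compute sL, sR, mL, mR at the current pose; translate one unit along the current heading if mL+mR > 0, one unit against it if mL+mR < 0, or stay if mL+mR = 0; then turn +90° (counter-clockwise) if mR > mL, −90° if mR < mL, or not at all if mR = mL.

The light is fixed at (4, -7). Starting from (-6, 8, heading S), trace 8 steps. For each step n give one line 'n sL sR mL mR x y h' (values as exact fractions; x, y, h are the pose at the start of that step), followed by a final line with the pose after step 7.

n=0: pose=(-6,8,S); sL=90/277, sR=90/317; mL=-90/317, mR=-45/277; mL+mR=-39195/87809 → advance -1; mR−mL=10665/87809 → turn +1·90°
n=1: pose=(-6,9,E); sL=9/37, sR=5/17; mL=-5/17, mR=-9/74; mL+mR=-523/1258 → advance -1; mR−mL=217/1258 → turn +1·90°
n=2: pose=(-7,9,N); sL=90/433, sR=90/389; mL=-90/389, mR=-45/433; mL+mR=-56475/168437 → advance -1; mR−mL=21465/168437 → turn +1·90°
n=3: pose=(-7,8,W); sL=9/34, sR=9/40; mL=-9/40, mR=-9/68; mL+mR=-243/680 → advance -1; mR−mL=63/680 → turn +1·90°
n=4: pose=(-6,8,S); sL=90/277, sR=90/317; mL=-90/317, mR=-45/277; mL+mR=-39195/87809 → advance -1; mR−mL=10665/87809 → turn +1·90°
n=5: pose=(-6,9,E); sL=9/37, sR=5/17; mL=-5/17, mR=-9/74; mL+mR=-523/1258 → advance -1; mR−mL=217/1258 → turn +1·90°
n=6: pose=(-7,9,N); sL=90/433, sR=90/389; mL=-90/389, mR=-45/433; mL+mR=-56475/168437 → advance -1; mR−mL=21465/168437 → turn +1·90°
n=7: pose=(-7,8,W); sL=9/34, sR=9/40; mL=-9/40, mR=-9/68; mL+mR=-243/680 → advance -1; mR−mL=63/680 → turn +1·90°

0 90/277 90/317 -90/317 -45/277 -6 8 S
1 9/37 5/17 -5/17 -9/74 -6 9 E
2 90/433 90/389 -90/389 -45/433 -7 9 N
3 9/34 9/40 -9/40 -9/68 -7 8 W
4 90/277 90/317 -90/317 -45/277 -6 8 S
5 9/37 5/17 -5/17 -9/74 -6 9 E
6 90/433 90/389 -90/389 -45/433 -7 9 N
7 9/34 9/40 -9/40 -9/68 -7 8 W
final -6 8 S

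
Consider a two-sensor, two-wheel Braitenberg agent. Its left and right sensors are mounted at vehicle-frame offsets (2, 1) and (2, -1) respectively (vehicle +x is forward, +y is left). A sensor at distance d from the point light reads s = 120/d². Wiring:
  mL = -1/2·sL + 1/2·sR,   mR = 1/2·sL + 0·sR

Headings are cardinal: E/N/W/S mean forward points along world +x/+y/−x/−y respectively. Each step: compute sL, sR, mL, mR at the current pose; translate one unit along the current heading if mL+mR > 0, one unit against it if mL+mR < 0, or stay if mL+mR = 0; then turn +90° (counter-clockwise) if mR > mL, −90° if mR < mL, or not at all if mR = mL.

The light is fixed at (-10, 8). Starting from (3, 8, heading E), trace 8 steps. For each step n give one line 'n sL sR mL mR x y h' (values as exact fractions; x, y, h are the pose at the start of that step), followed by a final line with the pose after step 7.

0 60/113 60/113 0 30/113 3 8 E
1 120/173 120/229 -3360/39617 60/173 4 8 N
2 5/6 30/37 -5/444 5/12 4 9 W
3 120/197 24/29 624/5713 60/197 3 9 S
4 60/113 60/113 0 30/113 3 8 E
5 120/173 120/229 -3360/39617 60/173 4 8 N
6 5/6 30/37 -5/444 5/12 4 9 W
7 120/197 24/29 624/5713 60/197 3 9 S
final 3 8 E

n=0: pose=(3,8,E); sL=60/113, sR=60/113; mL=0, mR=30/113; mL+mR=30/113 → advance +1; mR−mL=30/113 → turn +1·90°
n=1: pose=(4,8,N); sL=120/173, sR=120/229; mL=-3360/39617, mR=60/173; mL+mR=60/229 → advance +1; mR−mL=17100/39617 → turn +1·90°
n=2: pose=(4,9,W); sL=5/6, sR=30/37; mL=-5/444, mR=5/12; mL+mR=15/37 → advance +1; mR−mL=95/222 → turn +1·90°
n=3: pose=(3,9,S); sL=120/197, sR=24/29; mL=624/5713, mR=60/197; mL+mR=12/29 → advance +1; mR−mL=1116/5713 → turn +1·90°
n=4: pose=(3,8,E); sL=60/113, sR=60/113; mL=0, mR=30/113; mL+mR=30/113 → advance +1; mR−mL=30/113 → turn +1·90°
n=5: pose=(4,8,N); sL=120/173, sR=120/229; mL=-3360/39617, mR=60/173; mL+mR=60/229 → advance +1; mR−mL=17100/39617 → turn +1·90°
n=6: pose=(4,9,W); sL=5/6, sR=30/37; mL=-5/444, mR=5/12; mL+mR=15/37 → advance +1; mR−mL=95/222 → turn +1·90°
n=7: pose=(3,9,S); sL=120/197, sR=24/29; mL=624/5713, mR=60/197; mL+mR=12/29 → advance +1; mR−mL=1116/5713 → turn +1·90°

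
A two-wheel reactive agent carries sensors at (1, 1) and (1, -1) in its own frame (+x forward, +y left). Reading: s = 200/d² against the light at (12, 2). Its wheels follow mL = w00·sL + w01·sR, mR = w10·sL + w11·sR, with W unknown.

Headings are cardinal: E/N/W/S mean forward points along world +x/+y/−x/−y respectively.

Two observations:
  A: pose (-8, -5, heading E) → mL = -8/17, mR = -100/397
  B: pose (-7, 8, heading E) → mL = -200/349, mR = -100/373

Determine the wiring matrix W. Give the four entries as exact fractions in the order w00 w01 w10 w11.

obs A: pose=(-8,-5,E) → sL=200/397, sR=8/17, mL=-8/17, mR=-100/397
obs B: pose=(-7,8,E) → sL=200/373, sR=200/349, mL=-200/349, mR=-100/373
sensor matrix S = [[200/397, 8/17], [200/373, 200/349]]; det S = 31955200/878564573
solve [mL_A; mL_B] = S·[w00; w01] and [mR_A; mR_B] = S·[w10; w11]:
  w00 = 0, w01 = -1, w10 = -1/2, w11 = 0

0 -1 -1/2 0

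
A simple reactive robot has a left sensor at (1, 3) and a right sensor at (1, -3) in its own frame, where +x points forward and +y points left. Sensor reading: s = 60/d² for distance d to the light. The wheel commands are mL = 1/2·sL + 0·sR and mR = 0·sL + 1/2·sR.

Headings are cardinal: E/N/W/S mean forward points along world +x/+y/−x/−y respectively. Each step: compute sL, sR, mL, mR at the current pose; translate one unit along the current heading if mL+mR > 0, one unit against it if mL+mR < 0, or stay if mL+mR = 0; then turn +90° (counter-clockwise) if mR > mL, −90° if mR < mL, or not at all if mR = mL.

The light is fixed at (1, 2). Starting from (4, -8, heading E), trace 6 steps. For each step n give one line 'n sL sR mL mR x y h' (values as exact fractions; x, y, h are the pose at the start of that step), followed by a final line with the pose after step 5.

0 12/13 12/37 6/13 6/37 4 -8 E
1 6/17 30/61 3/17 15/61 5 -8 S
2 60/89 60/221 30/89 30/221 5 -9 E
3 15/52 15/37 15/104 15/74 6 -9 S
4 20/39 20/87 10/39 10/87 6 -10 E
5 6/25 30/89 3/25 15/89 7 -10 S
final 7 -11 E

n=0: pose=(4,-8,E); sL=12/13, sR=12/37; mL=6/13, mR=6/37; mL+mR=300/481 → advance +1; mR−mL=-144/481 → turn -1·90°
n=1: pose=(5,-8,S); sL=6/17, sR=30/61; mL=3/17, mR=15/61; mL+mR=438/1037 → advance +1; mR−mL=72/1037 → turn +1·90°
n=2: pose=(5,-9,E); sL=60/89, sR=60/221; mL=30/89, mR=30/221; mL+mR=9300/19669 → advance +1; mR−mL=-3960/19669 → turn -1·90°
n=3: pose=(6,-9,S); sL=15/52, sR=15/37; mL=15/104, mR=15/74; mL+mR=1335/3848 → advance +1; mR−mL=225/3848 → turn +1·90°
n=4: pose=(6,-10,E); sL=20/39, sR=20/87; mL=10/39, mR=10/87; mL+mR=140/377 → advance +1; mR−mL=-160/1131 → turn -1·90°
n=5: pose=(7,-10,S); sL=6/25, sR=30/89; mL=3/25, mR=15/89; mL+mR=642/2225 → advance +1; mR−mL=108/2225 → turn +1·90°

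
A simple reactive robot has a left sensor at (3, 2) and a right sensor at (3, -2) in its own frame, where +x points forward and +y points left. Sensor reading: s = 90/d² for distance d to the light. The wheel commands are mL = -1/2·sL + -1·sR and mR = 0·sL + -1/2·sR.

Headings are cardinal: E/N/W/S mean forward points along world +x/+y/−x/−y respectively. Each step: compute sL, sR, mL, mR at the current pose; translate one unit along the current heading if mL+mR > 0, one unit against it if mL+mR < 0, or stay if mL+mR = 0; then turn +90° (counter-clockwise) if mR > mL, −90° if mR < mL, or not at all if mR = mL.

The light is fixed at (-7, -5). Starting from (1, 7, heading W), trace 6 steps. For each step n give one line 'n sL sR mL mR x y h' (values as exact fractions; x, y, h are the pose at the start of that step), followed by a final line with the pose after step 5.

0 18/25 90/221 -4239/5525 -45/221 1 7 W
1 45/101 9/13 -2403/2626 -9/26 2 7 S
2 10/41 18/53 -1003/2173 -9/53 2 8 E
3 45/146 45/178 -10575/25988 -45/356 1 8 N
4 18/25 90/221 -4239/5525 -45/221 1 7 W
5 45/101 9/13 -2403/2626 -9/26 2 7 S
final 2 8 E

n=0: pose=(1,7,W); sL=18/25, sR=90/221; mL=-4239/5525, mR=-45/221; mL+mR=-5364/5525 → advance -1; mR−mL=3114/5525 → turn +1·90°
n=1: pose=(2,7,S); sL=45/101, sR=9/13; mL=-2403/2626, mR=-9/26; mL+mR=-1656/1313 → advance -1; mR−mL=747/1313 → turn +1·90°
n=2: pose=(2,8,E); sL=10/41, sR=18/53; mL=-1003/2173, mR=-9/53; mL+mR=-1372/2173 → advance -1; mR−mL=634/2173 → turn +1·90°
n=3: pose=(1,8,N); sL=45/146, sR=45/178; mL=-10575/25988, mR=-45/356; mL+mR=-3465/6497 → advance -1; mR−mL=3645/12994 → turn +1·90°
n=4: pose=(1,7,W); sL=18/25, sR=90/221; mL=-4239/5525, mR=-45/221; mL+mR=-5364/5525 → advance -1; mR−mL=3114/5525 → turn +1·90°
n=5: pose=(2,7,S); sL=45/101, sR=9/13; mL=-2403/2626, mR=-9/26; mL+mR=-1656/1313 → advance -1; mR−mL=747/1313 → turn +1·90°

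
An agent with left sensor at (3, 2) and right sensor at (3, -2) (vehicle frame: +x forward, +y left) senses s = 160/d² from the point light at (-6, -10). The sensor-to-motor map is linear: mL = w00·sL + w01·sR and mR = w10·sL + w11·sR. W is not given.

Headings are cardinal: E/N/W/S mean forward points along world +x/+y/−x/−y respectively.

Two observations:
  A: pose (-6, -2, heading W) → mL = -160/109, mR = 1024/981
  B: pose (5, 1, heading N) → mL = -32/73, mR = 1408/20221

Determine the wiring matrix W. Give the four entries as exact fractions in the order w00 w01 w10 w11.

obs A: pose=(-6,-2,W) → sL=32/9, sR=160/109, mL=-160/109, mR=1024/981
obs B: pose=(5,1,N) → sL=160/277, sR=32/73, mL=-32/73, mR=1408/20221
sensor matrix S = [[32/9, 160/109], [160/277, 32/73]]; det S = 14098432/19836801
solve [mL_A; mL_B] = S·[w00; w01] and [mR_A; mR_B] = S·[w10; w11]:
  w00 = 0, w01 = -1, w10 = 1/2, w11 = -1/2

0 -1 1/2 -1/2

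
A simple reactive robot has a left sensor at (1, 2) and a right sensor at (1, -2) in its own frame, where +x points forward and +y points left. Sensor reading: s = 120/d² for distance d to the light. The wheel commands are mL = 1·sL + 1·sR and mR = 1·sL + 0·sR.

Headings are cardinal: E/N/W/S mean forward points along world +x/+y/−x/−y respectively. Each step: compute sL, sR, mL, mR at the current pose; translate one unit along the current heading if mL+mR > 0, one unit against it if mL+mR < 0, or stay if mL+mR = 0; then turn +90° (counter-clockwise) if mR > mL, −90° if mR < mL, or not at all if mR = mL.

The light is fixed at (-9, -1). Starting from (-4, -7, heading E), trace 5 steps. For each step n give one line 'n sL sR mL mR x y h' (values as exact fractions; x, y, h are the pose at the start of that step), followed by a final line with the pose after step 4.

n=0: pose=(-4,-7,E); sL=30/13, sR=6/5; mL=228/65, mR=30/13; mL+mR=378/65 → advance +1; mR−mL=-6/5 → turn -1·90°
n=1: pose=(-3,-7,S); sL=120/113, sR=24/13; mL=4272/1469, mR=120/113; mL+mR=5832/1469 → advance +1; mR−mL=-24/13 → turn -1·90°
n=2: pose=(-3,-8,W); sL=60/53, sR=12/5; mL=936/265, mR=60/53; mL+mR=1236/265 → advance +1; mR−mL=-12/5 → turn -1·90°
n=3: pose=(-4,-8,N); sL=8/3, sR=24/17; mL=208/51, mR=8/3; mL+mR=344/51 → advance +1; mR−mL=-24/17 → turn -1·90°
n=4: pose=(-4,-7,E); sL=30/13, sR=6/5; mL=228/65, mR=30/13; mL+mR=378/65 → advance +1; mR−mL=-6/5 → turn -1·90°

0 30/13 6/5 228/65 30/13 -4 -7 E
1 120/113 24/13 4272/1469 120/113 -3 -7 S
2 60/53 12/5 936/265 60/53 -3 -8 W
3 8/3 24/17 208/51 8/3 -4 -8 N
4 30/13 6/5 228/65 30/13 -4 -7 E
final -3 -7 S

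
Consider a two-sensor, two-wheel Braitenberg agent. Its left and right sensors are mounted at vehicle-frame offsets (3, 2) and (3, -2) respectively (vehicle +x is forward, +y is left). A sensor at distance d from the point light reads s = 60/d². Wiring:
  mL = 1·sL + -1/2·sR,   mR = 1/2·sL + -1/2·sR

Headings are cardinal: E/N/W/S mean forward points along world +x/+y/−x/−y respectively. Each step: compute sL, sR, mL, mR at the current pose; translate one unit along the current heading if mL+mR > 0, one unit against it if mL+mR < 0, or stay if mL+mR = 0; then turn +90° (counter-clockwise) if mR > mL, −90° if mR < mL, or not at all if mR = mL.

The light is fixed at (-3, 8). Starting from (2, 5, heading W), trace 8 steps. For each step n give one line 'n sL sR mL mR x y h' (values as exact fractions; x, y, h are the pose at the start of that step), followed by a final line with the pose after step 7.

n=0: pose=(2,5,W); sL=60/29, sR=12; mL=-114/29, mR=-144/29; mL+mR=-258/29 → advance -1; mR−mL=-30/29 → turn -1·90°
n=1: pose=(3,5,N); sL=15/4, sR=15/16; mL=105/32, mR=45/32; mL+mR=75/16 → advance +1; mR−mL=-15/8 → turn -1·90°
n=2: pose=(3,6,E); sL=20/27, sR=60/97; mL=1130/2619, mR=160/2619; mL+mR=430/873 → advance +1; mR−mL=-10/27 → turn -1·90°
n=3: pose=(4,6,S); sL=30/53, sR=6/5; mL=-9/265, mR=-84/265; mL+mR=-93/265 → advance -1; mR−mL=-15/53 → turn -1·90°
n=4: pose=(4,7,W); sL=12/5, sR=60/17; mL=54/85, mR=-48/85; mL+mR=6/85 → advance +1; mR−mL=-6/5 → turn -1·90°
n=5: pose=(3,7,N); sL=3, sR=15/17; mL=87/34, mR=18/17; mL+mR=123/34 → advance +1; mR−mL=-3/2 → turn -1·90°
n=6: pose=(3,8,E); sL=12/17, sR=12/17; mL=6/17, mR=0; mL+mR=6/17 → advance +1; mR−mL=-6/17 → turn -1·90°
n=7: pose=(4,8,S); sL=2/3, sR=30/17; mL=-11/51, mR=-28/51; mL+mR=-13/17 → advance -1; mR−mL=-1/3 → turn -1·90°

0 60/29 12 -114/29 -144/29 2 5 W
1 15/4 15/16 105/32 45/32 3 5 N
2 20/27 60/97 1130/2619 160/2619 3 6 E
3 30/53 6/5 -9/265 -84/265 4 6 S
4 12/5 60/17 54/85 -48/85 4 7 W
5 3 15/17 87/34 18/17 3 7 N
6 12/17 12/17 6/17 0 3 8 E
7 2/3 30/17 -11/51 -28/51 4 8 S
final 4 9 W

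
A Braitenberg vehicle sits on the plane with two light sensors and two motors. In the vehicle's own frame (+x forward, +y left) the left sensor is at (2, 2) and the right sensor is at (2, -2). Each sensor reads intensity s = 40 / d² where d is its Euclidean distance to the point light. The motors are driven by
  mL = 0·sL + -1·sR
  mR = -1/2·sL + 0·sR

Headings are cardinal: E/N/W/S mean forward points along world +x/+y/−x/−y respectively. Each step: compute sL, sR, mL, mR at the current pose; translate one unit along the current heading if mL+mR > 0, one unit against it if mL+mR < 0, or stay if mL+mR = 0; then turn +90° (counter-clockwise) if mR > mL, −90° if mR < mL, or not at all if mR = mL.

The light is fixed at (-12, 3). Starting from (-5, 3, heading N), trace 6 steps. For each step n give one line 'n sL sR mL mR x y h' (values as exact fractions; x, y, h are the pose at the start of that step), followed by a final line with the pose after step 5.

0 40/29 8/17 -8/17 -20/29 -5 3 N
1 20/41 4/9 -4/9 -10/41 -5 2 E
2 40/17 8/13 -8/13 -20/17 -6 2 N
3 5/8 1/2 -1/2 -5/16 -6 1 E
4 40/9 40/49 -40/49 -20/9 -7 1 N
5 4/5 20/37 -20/37 -2/5 -7 0 E
final -8 0 N

n=0: pose=(-5,3,N); sL=40/29, sR=8/17; mL=-8/17, mR=-20/29; mL+mR=-572/493 → advance -1; mR−mL=-108/493 → turn -1·90°
n=1: pose=(-5,2,E); sL=20/41, sR=4/9; mL=-4/9, mR=-10/41; mL+mR=-254/369 → advance -1; mR−mL=74/369 → turn +1·90°
n=2: pose=(-6,2,N); sL=40/17, sR=8/13; mL=-8/13, mR=-20/17; mL+mR=-396/221 → advance -1; mR−mL=-124/221 → turn -1·90°
n=3: pose=(-6,1,E); sL=5/8, sR=1/2; mL=-1/2, mR=-5/16; mL+mR=-13/16 → advance -1; mR−mL=3/16 → turn +1·90°
n=4: pose=(-7,1,N); sL=40/9, sR=40/49; mL=-40/49, mR=-20/9; mL+mR=-1340/441 → advance -1; mR−mL=-620/441 → turn -1·90°
n=5: pose=(-7,0,E); sL=4/5, sR=20/37; mL=-20/37, mR=-2/5; mL+mR=-174/185 → advance -1; mR−mL=26/185 → turn +1·90°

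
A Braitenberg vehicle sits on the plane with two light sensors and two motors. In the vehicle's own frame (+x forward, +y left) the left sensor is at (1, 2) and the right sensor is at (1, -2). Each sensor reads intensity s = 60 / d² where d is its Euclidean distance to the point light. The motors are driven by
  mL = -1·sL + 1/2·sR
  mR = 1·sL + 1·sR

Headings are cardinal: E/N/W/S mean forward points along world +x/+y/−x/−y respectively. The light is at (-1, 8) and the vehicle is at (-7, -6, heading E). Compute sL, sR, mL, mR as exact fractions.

60/169 60/281 -11790/47489 27000/47489

left sensor world pos  = (-6, -4); dL² = 169
right sensor world pos = (-6, -8); dR² = 281
sL = 60/169 = 60/169
sR = 60/281 = 60/281
mL = -1·sL + 1/2·sR = -11790/47489
mR = 1·sL + 1·sR = 27000/47489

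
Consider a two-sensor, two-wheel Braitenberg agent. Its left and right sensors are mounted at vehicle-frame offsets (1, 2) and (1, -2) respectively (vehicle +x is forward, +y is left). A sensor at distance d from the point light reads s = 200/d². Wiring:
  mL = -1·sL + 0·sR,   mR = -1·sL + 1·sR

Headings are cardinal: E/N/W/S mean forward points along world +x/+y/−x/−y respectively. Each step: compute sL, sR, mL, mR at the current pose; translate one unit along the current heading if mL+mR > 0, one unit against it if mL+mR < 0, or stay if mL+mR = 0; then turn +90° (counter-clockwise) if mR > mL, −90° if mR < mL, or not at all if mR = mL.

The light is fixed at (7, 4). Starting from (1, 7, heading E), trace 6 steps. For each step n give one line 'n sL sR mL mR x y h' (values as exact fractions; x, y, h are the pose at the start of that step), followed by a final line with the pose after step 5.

n=0: pose=(1,7,E); sL=4, sR=100/13; mL=-4, mR=48/13; mL+mR=-4/13 → advance -1; mR−mL=100/13 → turn +1·90°
n=1: pose=(0,7,N); sL=200/97, sR=200/41; mL=-200/97, mR=11200/3977; mL+mR=3000/3977 → advance +1; mR−mL=200/41 → turn +1·90°
n=2: pose=(0,8,W); sL=50/17, sR=2; mL=-50/17, mR=-16/17; mL+mR=-66/17 → advance -1; mR−mL=2 → turn +1·90°
n=3: pose=(1,8,S); sL=8, sR=200/73; mL=-8, mR=-384/73; mL+mR=-968/73 → advance -1; mR−mL=200/73 → turn +1·90°
n=4: pose=(1,9,E); sL=100/37, sR=100/17; mL=-100/37, mR=2000/629; mL+mR=300/629 → advance +1; mR−mL=100/17 → turn +1·90°
n=5: pose=(2,9,N); sL=40/17, sR=40/9; mL=-40/17, mR=320/153; mL+mR=-40/153 → advance -1; mR−mL=40/9 → turn +1·90°

0 4 100/13 -4 48/13 1 7 E
1 200/97 200/41 -200/97 11200/3977 0 7 N
2 50/17 2 -50/17 -16/17 0 8 W
3 8 200/73 -8 -384/73 1 8 S
4 100/37 100/17 -100/37 2000/629 1 9 E
5 40/17 40/9 -40/17 320/153 2 9 N
final 2 8 W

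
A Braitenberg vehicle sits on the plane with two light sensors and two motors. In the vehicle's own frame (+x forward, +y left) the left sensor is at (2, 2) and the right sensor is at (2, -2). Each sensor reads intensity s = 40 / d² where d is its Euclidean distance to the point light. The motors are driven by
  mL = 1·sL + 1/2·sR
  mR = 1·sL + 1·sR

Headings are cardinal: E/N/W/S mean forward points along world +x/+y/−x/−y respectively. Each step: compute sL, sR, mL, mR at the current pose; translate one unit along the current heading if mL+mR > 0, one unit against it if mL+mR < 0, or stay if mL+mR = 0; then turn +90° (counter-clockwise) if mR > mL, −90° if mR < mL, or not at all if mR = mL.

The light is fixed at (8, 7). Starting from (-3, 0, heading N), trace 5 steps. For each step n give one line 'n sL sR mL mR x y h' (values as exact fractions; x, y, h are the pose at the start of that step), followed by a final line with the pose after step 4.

0 20/97 20/53 2030/5141 3000/5141 -3 0 N
1 40/233 8/37 2412/8621 3344/8621 -3 1 W
2 10/41 2/13 171/533 212/533 -4 1 S
3 8/25 40/181 1948/4525 2448/4525 -4 0 E
4 20/97 20/53 2030/5141 3000/5141 -3 0 N
final -3 1 W

n=0: pose=(-3,0,N); sL=20/97, sR=20/53; mL=2030/5141, mR=3000/5141; mL+mR=5030/5141 → advance +1; mR−mL=10/53 → turn +1·90°
n=1: pose=(-3,1,W); sL=40/233, sR=8/37; mL=2412/8621, mR=3344/8621; mL+mR=5756/8621 → advance +1; mR−mL=4/37 → turn +1·90°
n=2: pose=(-4,1,S); sL=10/41, sR=2/13; mL=171/533, mR=212/533; mL+mR=383/533 → advance +1; mR−mL=1/13 → turn +1·90°
n=3: pose=(-4,0,E); sL=8/25, sR=40/181; mL=1948/4525, mR=2448/4525; mL+mR=4396/4525 → advance +1; mR−mL=20/181 → turn +1·90°
n=4: pose=(-3,0,N); sL=20/97, sR=20/53; mL=2030/5141, mR=3000/5141; mL+mR=5030/5141 → advance +1; mR−mL=10/53 → turn +1·90°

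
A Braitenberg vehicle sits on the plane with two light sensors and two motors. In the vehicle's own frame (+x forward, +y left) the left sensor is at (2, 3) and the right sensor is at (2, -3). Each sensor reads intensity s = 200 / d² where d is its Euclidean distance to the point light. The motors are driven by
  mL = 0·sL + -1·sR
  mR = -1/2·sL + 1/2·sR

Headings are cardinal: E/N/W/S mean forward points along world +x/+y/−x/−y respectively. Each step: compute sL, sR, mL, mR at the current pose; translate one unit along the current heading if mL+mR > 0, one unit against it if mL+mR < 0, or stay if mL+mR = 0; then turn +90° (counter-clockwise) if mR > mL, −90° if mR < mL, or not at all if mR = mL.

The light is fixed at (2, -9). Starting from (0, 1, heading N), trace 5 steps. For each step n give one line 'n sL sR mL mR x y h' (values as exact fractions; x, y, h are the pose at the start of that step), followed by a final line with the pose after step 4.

0 200/169 40/29 -40/29 480/4901 0 1 N
1 50/13 5/4 -5/4 -135/104 0 0 W
2 200/137 8/5 -8/5 48/685 1 0 N
3 100/17 20/13 -20/13 -480/221 1 -1 W
4 200/109 200/109 -200/109 0 2 -1 N
final 2 -2 W

n=0: pose=(0,1,N); sL=200/169, sR=40/29; mL=-40/29, mR=480/4901; mL+mR=-6280/4901 → advance -1; mR−mL=7240/4901 → turn +1·90°
n=1: pose=(0,0,W); sL=50/13, sR=5/4; mL=-5/4, mR=-135/104; mL+mR=-265/104 → advance -1; mR−mL=-5/104 → turn -1·90°
n=2: pose=(1,0,N); sL=200/137, sR=8/5; mL=-8/5, mR=48/685; mL+mR=-1048/685 → advance -1; mR−mL=1144/685 → turn +1·90°
n=3: pose=(1,-1,W); sL=100/17, sR=20/13; mL=-20/13, mR=-480/221; mL+mR=-820/221 → advance -1; mR−mL=-140/221 → turn -1·90°
n=4: pose=(2,-1,N); sL=200/109, sR=200/109; mL=-200/109, mR=0; mL+mR=-200/109 → advance -1; mR−mL=200/109 → turn +1·90°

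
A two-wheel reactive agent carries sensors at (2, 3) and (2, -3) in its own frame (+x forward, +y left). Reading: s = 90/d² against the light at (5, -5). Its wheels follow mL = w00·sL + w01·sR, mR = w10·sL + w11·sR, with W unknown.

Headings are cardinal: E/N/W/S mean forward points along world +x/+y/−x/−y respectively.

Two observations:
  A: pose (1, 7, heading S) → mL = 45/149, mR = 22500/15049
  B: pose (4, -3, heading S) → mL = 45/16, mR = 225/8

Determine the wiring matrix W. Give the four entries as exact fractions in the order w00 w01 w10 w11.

obs A: pose=(1,7,S) → sL=90/101, sR=90/149, mL=45/149, mR=22500/15049
obs B: pose=(4,-3,S) → sL=45/2, sR=45/8, mL=45/16, mR=225/8
sensor matrix S = [[90/101, 90/149], [45/2, 45/8]]; det S = -516375/60196
solve [mL_A; mL_B] = S·[w00; w01] and [mR_A; mR_B] = S·[w10; w11]:
  w00 = 0, w01 = 1/2, w10 = 1, w11 = 1

0 1/2 1 1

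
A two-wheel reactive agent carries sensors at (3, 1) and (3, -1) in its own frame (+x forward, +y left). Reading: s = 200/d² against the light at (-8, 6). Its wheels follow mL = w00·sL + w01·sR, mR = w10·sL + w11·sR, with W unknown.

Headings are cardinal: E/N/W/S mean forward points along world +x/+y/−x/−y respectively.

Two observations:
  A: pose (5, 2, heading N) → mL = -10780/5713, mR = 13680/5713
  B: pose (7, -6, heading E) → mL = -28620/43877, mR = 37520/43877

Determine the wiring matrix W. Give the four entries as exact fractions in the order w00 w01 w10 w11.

obs A: pose=(5,2,N) → sL=40/29, sR=200/197, mL=-10780/5713, mR=13680/5713
obs B: pose=(7,-6,E) → sL=40/89, sR=200/493, mL=-28620/43877, mR=37520/43877
sensor matrix S = [[40/29, 200/197], [40/89, 200/493]]; det S = 25888000/250669301
solve [mL_A; mL_B] = S·[w00; w01] and [mR_A; mR_B] = S·[w10; w11]:
  w00 = -1, w01 = -1/2, w10 = 1, w11 = 1

-1 -1/2 1 1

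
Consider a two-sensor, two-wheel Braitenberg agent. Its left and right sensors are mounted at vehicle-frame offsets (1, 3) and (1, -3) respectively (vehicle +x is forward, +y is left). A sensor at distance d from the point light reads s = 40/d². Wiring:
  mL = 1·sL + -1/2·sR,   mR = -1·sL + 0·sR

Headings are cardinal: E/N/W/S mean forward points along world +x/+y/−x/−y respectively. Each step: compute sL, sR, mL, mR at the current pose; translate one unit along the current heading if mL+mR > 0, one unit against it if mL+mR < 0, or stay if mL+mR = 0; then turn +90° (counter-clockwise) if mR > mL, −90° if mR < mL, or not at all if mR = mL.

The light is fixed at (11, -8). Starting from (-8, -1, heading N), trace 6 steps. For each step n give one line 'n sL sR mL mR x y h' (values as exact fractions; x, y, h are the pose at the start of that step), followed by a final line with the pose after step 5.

n=0: pose=(-8,-1,N); sL=10/137, sR=1/8; mL=23/2192, mR=-10/137; mL+mR=-1/16 → advance -1; mR−mL=-183/2192 → turn -1·90°
n=1: pose=(-8,-2,E); sL=8/81, sR=40/333; mL=116/2997, mR=-8/81; mL+mR=-20/333 → advance -1; mR−mL=-412/2997 → turn -1·90°
n=2: pose=(-9,-2,S); sL=20/157, sR=20/277; mL=3970/43489, mR=-20/157; mL+mR=-10/277 → advance -1; mR−mL=-9510/43489 → turn -1·90°
n=3: pose=(-9,-1,W); sL=40/457, sR=40/541; mL=12500/247237, mR=-40/457; mL+mR=-20/541 → advance -1; mR−mL=-34140/247237 → turn -1·90°
n=4: pose=(-8,-1,N); sL=10/137, sR=1/8; mL=23/2192, mR=-10/137; mL+mR=-1/16 → advance -1; mR−mL=-183/2192 → turn -1·90°
n=5: pose=(-8,-2,E); sL=8/81, sR=40/333; mL=116/2997, mR=-8/81; mL+mR=-20/333 → advance -1; mR−mL=-412/2997 → turn -1·90°

0 10/137 1/8 23/2192 -10/137 -8 -1 N
1 8/81 40/333 116/2997 -8/81 -8 -2 E
2 20/157 20/277 3970/43489 -20/157 -9 -2 S
3 40/457 40/541 12500/247237 -40/457 -9 -1 W
4 10/137 1/8 23/2192 -10/137 -8 -1 N
5 8/81 40/333 116/2997 -8/81 -8 -2 E
final -9 -2 S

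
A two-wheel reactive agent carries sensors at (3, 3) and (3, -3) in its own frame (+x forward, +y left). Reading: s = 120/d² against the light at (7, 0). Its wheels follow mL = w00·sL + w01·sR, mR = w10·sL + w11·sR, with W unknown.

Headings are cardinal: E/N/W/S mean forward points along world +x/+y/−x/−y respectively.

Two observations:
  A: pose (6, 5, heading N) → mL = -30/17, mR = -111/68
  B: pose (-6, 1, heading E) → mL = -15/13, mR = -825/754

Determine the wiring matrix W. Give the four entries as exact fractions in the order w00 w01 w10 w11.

obs A: pose=(6,5,N) → sL=3/2, sR=30/17, mL=-30/17, mR=-111/68
obs B: pose=(-6,1,E) → sL=30/29, sR=15/13, mL=-15/13, mR=-825/754
sensor matrix S = [[3/2, 30/17], [30/29, 15/13]]; det S = -1215/12818
solve [mL_A; mL_B] = S·[w00; w01] and [mR_A; mR_B] = S·[w10; w11]:
  w00 = 0, w01 = -1, w10 = -1/2, w11 = -1/2

0 -1 -1/2 -1/2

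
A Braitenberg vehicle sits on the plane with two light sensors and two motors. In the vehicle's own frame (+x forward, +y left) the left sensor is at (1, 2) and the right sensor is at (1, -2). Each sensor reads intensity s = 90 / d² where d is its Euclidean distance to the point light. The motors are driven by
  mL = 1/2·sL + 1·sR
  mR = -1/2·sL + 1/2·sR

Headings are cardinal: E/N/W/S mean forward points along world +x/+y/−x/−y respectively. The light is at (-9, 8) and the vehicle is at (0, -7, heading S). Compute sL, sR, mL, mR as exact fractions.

90/377 18/61 9531/22997 648/22997

left sensor world pos  = (2, -8); dL² = 377
right sensor world pos = (-2, -8); dR² = 305
sL = 90/377 = 90/377
sR = 90/305 = 18/61
mL = 1/2·sL + 1·sR = 9531/22997
mR = -1/2·sL + 1/2·sR = 648/22997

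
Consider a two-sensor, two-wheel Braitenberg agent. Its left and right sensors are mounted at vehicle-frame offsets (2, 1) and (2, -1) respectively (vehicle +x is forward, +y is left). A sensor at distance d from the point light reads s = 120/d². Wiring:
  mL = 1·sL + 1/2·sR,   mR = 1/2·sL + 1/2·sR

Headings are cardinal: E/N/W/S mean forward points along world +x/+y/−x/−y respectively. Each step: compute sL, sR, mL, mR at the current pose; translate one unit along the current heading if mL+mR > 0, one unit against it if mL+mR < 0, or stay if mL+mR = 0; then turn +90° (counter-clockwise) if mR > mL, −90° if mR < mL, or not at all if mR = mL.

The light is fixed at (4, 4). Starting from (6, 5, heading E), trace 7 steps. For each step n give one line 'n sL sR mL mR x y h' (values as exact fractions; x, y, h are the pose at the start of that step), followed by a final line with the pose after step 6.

0 6 15/2 39/4 27/4 6 5 E
1 120/17 24 324/17 264/17 7 5 S
2 60 60 90 60 7 4 W
3 24 120/13 372/13 216/13 6 4 N
4 6 15/2 39/4 27/4 6 5 E
5 120/17 24 324/17 264/17 7 5 S
6 60 60 90 60 7 4 W
final 6 4 N

n=0: pose=(6,5,E); sL=6, sR=15/2; mL=39/4, mR=27/4; mL+mR=33/2 → advance +1; mR−mL=-3 → turn -1·90°
n=1: pose=(7,5,S); sL=120/17, sR=24; mL=324/17, mR=264/17; mL+mR=588/17 → advance +1; mR−mL=-60/17 → turn -1·90°
n=2: pose=(7,4,W); sL=60, sR=60; mL=90, mR=60; mL+mR=150 → advance +1; mR−mL=-30 → turn -1·90°
n=3: pose=(6,4,N); sL=24, sR=120/13; mL=372/13, mR=216/13; mL+mR=588/13 → advance +1; mR−mL=-12 → turn -1·90°
n=4: pose=(6,5,E); sL=6, sR=15/2; mL=39/4, mR=27/4; mL+mR=33/2 → advance +1; mR−mL=-3 → turn -1·90°
n=5: pose=(7,5,S); sL=120/17, sR=24; mL=324/17, mR=264/17; mL+mR=588/17 → advance +1; mR−mL=-60/17 → turn -1·90°
n=6: pose=(7,4,W); sL=60, sR=60; mL=90, mR=60; mL+mR=150 → advance +1; mR−mL=-30 → turn -1·90°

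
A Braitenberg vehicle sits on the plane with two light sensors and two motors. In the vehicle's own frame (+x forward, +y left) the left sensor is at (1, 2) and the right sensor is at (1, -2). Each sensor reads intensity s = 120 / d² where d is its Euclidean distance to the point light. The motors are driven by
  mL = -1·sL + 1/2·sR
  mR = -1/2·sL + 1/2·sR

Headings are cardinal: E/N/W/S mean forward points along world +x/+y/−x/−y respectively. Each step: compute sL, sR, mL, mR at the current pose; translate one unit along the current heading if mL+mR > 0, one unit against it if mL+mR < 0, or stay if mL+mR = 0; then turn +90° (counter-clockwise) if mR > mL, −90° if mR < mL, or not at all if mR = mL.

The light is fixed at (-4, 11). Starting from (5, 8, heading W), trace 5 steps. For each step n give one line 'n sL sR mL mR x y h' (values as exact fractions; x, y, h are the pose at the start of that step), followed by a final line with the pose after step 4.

n=0: pose=(5,8,W); sL=120/89, sR=24/13; mL=-492/1157, mR=288/1157; mL+mR=-204/1157 → advance -1; mR−mL=60/89 → turn +1·90°
n=1: pose=(6,8,S); sL=3/4, sR=3/2; mL=0, mR=3/8; mL+mR=3/8 → advance +1; mR−mL=3/8 → turn +1·90°
n=2: pose=(6,7,E); sL=24/25, sR=120/157; mL=-2268/3925, mR=-384/3925; mL+mR=-2652/3925 → advance -1; mR−mL=12/25 → turn +1·90°
n=3: pose=(5,7,N); sL=60/29, sR=12/13; mL=-606/377, mR=-216/377; mL+mR=-822/377 → advance -1; mR−mL=30/29 → turn +1·90°
n=4: pose=(5,6,W); sL=120/113, sR=120/73; mL=-1980/8249, mR=2400/8249; mL+mR=420/8249 → advance +1; mR−mL=60/113 → turn +1·90°

0 120/89 24/13 -492/1157 288/1157 5 8 W
1 3/4 3/2 0 3/8 6 8 S
2 24/25 120/157 -2268/3925 -384/3925 6 7 E
3 60/29 12/13 -606/377 -216/377 5 7 N
4 120/113 120/73 -1980/8249 2400/8249 5 6 W
final 4 6 S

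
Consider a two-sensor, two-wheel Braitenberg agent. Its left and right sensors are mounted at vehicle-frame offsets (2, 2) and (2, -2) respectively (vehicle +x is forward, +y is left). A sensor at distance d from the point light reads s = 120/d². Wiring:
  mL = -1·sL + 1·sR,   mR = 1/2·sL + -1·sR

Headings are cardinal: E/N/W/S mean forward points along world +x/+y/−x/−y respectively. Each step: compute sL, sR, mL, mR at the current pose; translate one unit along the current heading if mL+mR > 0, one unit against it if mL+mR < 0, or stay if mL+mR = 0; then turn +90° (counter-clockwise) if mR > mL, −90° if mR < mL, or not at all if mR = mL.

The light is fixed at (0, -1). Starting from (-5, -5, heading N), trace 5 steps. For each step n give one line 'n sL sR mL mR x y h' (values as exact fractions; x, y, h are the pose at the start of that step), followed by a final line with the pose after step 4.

0 120/53 120/13 4800/689 -5580/689 -5 -5 N
1 20/3 60/29 -400/87 110/87 -5 -6 E
2 120/73 24/5 1152/365 -1452/365 -6 -6 N
3 15/4 3/2 -9/4 3/8 -6 -7 E
4 120/97 120/41 6720/3977 -9180/3977 -7 -7 N
final -7 -8 E

n=0: pose=(-5,-5,N); sL=120/53, sR=120/13; mL=4800/689, mR=-5580/689; mL+mR=-60/53 → advance -1; mR−mL=-10380/689 → turn -1·90°
n=1: pose=(-5,-6,E); sL=20/3, sR=60/29; mL=-400/87, mR=110/87; mL+mR=-10/3 → advance -1; mR−mL=170/29 → turn +1·90°
n=2: pose=(-6,-6,N); sL=120/73, sR=24/5; mL=1152/365, mR=-1452/365; mL+mR=-60/73 → advance -1; mR−mL=-2604/365 → turn -1·90°
n=3: pose=(-6,-7,E); sL=15/4, sR=3/2; mL=-9/4, mR=3/8; mL+mR=-15/8 → advance -1; mR−mL=21/8 → turn +1·90°
n=4: pose=(-7,-7,N); sL=120/97, sR=120/41; mL=6720/3977, mR=-9180/3977; mL+mR=-60/97 → advance -1; mR−mL=-15900/3977 → turn -1·90°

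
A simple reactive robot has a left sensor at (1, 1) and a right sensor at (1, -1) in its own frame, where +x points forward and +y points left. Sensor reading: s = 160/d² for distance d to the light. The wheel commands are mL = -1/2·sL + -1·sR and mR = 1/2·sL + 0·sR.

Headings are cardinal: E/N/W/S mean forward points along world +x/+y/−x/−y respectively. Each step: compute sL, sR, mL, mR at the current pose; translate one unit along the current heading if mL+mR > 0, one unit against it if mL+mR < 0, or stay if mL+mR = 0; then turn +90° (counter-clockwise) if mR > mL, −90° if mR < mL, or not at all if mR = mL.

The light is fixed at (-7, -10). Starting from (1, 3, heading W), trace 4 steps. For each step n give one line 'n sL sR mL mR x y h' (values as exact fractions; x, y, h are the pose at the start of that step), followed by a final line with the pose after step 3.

0 160/193 32/49 -10096/9457 80/193 1 3 W
1 40/61 10/13 -870/793 20/61 2 3 S
2 32/65 160/269 -14704/17485 16/65 2 4 E
3 80/137 80/153 -17080/20961 40/137 1 4 N
final 1 3 W

n=0: pose=(1,3,W); sL=160/193, sR=32/49; mL=-10096/9457, mR=80/193; mL+mR=-32/49 → advance -1; mR−mL=14016/9457 → turn +1·90°
n=1: pose=(2,3,S); sL=40/61, sR=10/13; mL=-870/793, mR=20/61; mL+mR=-10/13 → advance -1; mR−mL=1130/793 → turn +1·90°
n=2: pose=(2,4,E); sL=32/65, sR=160/269; mL=-14704/17485, mR=16/65; mL+mR=-160/269 → advance -1; mR−mL=19008/17485 → turn +1·90°
n=3: pose=(1,4,N); sL=80/137, sR=80/153; mL=-17080/20961, mR=40/137; mL+mR=-80/153 → advance -1; mR−mL=23200/20961 → turn +1·90°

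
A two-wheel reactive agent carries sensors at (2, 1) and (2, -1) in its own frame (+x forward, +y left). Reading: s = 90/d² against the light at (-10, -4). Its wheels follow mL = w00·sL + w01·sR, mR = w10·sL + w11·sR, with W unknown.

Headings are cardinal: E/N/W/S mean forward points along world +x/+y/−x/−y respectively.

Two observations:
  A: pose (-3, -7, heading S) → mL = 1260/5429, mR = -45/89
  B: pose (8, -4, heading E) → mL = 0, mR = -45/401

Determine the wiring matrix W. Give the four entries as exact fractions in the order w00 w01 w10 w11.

obs A: pose=(-3,-7,S) → sL=90/89, sR=90/61, mL=1260/5429, mR=-45/89
obs B: pose=(8,-4,E) → sL=90/401, sR=90/401, mL=0, mR=-45/401
sensor matrix S = [[90/89, 90/61], [90/401, 90/401]]; det S = -226800/2177029
solve [mL_A; mL_B] = S·[w00; w01] and [mR_A; mR_B] = S·[w10; w11]:
  w00 = -1/2, w01 = 1/2, w10 = -1/2, w11 = 0

-1/2 1/2 -1/2 0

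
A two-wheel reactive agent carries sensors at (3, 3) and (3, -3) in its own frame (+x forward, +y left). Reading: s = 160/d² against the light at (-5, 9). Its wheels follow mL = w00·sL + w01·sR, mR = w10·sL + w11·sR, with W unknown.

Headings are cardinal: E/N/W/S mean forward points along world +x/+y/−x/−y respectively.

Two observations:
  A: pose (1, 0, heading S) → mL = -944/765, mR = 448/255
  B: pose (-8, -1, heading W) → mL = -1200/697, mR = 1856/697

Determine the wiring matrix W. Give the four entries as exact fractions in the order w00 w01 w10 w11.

-1 -1/2 1 1

obs A: pose=(1,0,S) → sL=32/45, sR=160/153, mL=-944/765, mR=448/255
obs B: pose=(-8,-1,W) → sL=32/41, sR=32/17, mL=-1200/697, mR=1856/697
sensor matrix S = [[32/45, 160/153], [32/41, 32/17]]; det S = 16384/31365
solve [mL_A; mL_B] = S·[w00; w01] and [mR_A; mR_B] = S·[w10; w11]:
  w00 = -1, w01 = -1/2, w10 = 1, w11 = 1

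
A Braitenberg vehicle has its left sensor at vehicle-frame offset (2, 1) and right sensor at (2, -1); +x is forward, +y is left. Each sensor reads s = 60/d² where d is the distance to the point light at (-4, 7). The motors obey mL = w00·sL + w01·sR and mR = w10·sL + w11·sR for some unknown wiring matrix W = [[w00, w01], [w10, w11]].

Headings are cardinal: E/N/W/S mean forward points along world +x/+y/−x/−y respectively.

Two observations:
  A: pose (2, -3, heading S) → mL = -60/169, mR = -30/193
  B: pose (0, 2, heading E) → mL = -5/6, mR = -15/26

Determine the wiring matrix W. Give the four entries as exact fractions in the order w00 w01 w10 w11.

obs A: pose=(2,-3,S) → sL=60/193, sR=60/169, mL=-60/169, mR=-30/193
obs B: pose=(0,2,E) → sL=15/13, sR=5/6, mL=-5/6, mR=-15/26
sensor matrix S = [[60/193, 60/169], [15/13, 5/6]]; det S = -63850/424021
solve [mL_A; mL_B] = S·[w00; w01] and [mR_A; mR_B] = S·[w10; w11]:
  w00 = 0, w01 = -1, w10 = -1/2, w11 = 0

0 -1 -1/2 0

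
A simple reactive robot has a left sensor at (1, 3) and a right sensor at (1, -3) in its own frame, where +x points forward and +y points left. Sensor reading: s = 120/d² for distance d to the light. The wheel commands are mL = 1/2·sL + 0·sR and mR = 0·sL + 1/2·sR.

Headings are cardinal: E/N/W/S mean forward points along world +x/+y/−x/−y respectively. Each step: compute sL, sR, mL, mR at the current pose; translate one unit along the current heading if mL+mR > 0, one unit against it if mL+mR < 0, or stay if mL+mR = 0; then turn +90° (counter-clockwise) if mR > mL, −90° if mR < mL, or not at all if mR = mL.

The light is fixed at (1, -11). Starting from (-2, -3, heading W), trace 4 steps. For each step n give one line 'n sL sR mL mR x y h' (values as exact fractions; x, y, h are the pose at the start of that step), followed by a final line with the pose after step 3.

0 120/41 120/137 60/41 60/137 -2 -3 W
1 12/13 60/41 6/13 30/41 -3 -3 N
2 120/61 120/169 60/61 60/169 -3 -2 W
3 30/41 15/13 15/41 15/26 -4 -2 N
final -4 -1 W

n=0: pose=(-2,-3,W); sL=120/41, sR=120/137; mL=60/41, mR=60/137; mL+mR=10680/5617 → advance +1; mR−mL=-5760/5617 → turn -1·90°
n=1: pose=(-3,-3,N); sL=12/13, sR=60/41; mL=6/13, mR=30/41; mL+mR=636/533 → advance +1; mR−mL=144/533 → turn +1·90°
n=2: pose=(-3,-2,W); sL=120/61, sR=120/169; mL=60/61, mR=60/169; mL+mR=13800/10309 → advance +1; mR−mL=-6480/10309 → turn -1·90°
n=3: pose=(-4,-2,N); sL=30/41, sR=15/13; mL=15/41, mR=15/26; mL+mR=1005/1066 → advance +1; mR−mL=225/1066 → turn +1·90°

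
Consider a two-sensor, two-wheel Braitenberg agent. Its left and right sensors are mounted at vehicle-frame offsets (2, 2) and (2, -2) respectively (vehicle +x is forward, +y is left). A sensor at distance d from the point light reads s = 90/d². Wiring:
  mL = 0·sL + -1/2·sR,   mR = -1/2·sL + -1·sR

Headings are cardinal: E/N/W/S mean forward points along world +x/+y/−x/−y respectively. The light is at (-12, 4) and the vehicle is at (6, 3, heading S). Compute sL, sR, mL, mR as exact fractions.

90/409 18/53 -9/53 -9747/21677

left sensor world pos  = (8, 1); dL² = 409
right sensor world pos = (4, 1); dR² = 265
sL = 90/409 = 90/409
sR = 90/265 = 18/53
mL = 0·sL + -1/2·sR = -9/53
mR = -1/2·sL + -1·sR = -9747/21677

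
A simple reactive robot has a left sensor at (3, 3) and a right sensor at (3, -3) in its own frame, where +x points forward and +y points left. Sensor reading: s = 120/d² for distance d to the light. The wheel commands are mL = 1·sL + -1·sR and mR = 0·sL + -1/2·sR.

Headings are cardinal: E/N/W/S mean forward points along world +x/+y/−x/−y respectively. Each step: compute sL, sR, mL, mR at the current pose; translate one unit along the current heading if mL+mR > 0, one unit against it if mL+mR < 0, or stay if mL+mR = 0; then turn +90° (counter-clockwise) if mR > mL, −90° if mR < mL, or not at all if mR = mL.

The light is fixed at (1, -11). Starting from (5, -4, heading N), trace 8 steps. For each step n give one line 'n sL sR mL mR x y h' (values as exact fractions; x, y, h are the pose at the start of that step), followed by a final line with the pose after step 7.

0 120/101 120/149 5760/15049 -60/149 5 -4 N
1 12/13 60/29 -432/377 -30/29 5 -5 E
2 40/27 40/39 160/351 -20/39 4 -5 N
3 6/5 3 -9/5 -3/2 4 -6 E
4 24/13 120/89 576/1157 -60/89 3 -6 N
5 60/37 60/13 -1440/481 -30/13 3 -7 E
6 120/53 24/13 288/689 -12/13 2 -7 N
7 30/13 15/2 -135/26 -15/4 2 -8 E
final 1 -8 N

n=0: pose=(5,-4,N); sL=120/101, sR=120/149; mL=5760/15049, mR=-60/149; mL+mR=-300/15049 → advance -1; mR−mL=-11820/15049 → turn -1·90°
n=1: pose=(5,-5,E); sL=12/13, sR=60/29; mL=-432/377, mR=-30/29; mL+mR=-822/377 → advance -1; mR−mL=42/377 → turn +1·90°
n=2: pose=(4,-5,N); sL=40/27, sR=40/39; mL=160/351, mR=-20/39; mL+mR=-20/351 → advance -1; mR−mL=-340/351 → turn -1·90°
n=3: pose=(4,-6,E); sL=6/5, sR=3; mL=-9/5, mR=-3/2; mL+mR=-33/10 → advance -1; mR−mL=3/10 → turn +1·90°
n=4: pose=(3,-6,N); sL=24/13, sR=120/89; mL=576/1157, mR=-60/89; mL+mR=-204/1157 → advance -1; mR−mL=-1356/1157 → turn -1·90°
n=5: pose=(3,-7,E); sL=60/37, sR=60/13; mL=-1440/481, mR=-30/13; mL+mR=-2550/481 → advance -1; mR−mL=330/481 → turn +1·90°
n=6: pose=(2,-7,N); sL=120/53, sR=24/13; mL=288/689, mR=-12/13; mL+mR=-348/689 → advance -1; mR−mL=-924/689 → turn -1·90°
n=7: pose=(2,-8,E); sL=30/13, sR=15/2; mL=-135/26, mR=-15/4; mL+mR=-465/52 → advance -1; mR−mL=75/52 → turn +1·90°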